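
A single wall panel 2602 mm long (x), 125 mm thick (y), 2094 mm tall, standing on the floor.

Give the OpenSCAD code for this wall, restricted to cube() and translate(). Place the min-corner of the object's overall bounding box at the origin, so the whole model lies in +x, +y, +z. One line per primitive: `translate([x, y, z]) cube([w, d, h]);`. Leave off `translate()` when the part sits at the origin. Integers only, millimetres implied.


cube([2602, 125, 2094]);


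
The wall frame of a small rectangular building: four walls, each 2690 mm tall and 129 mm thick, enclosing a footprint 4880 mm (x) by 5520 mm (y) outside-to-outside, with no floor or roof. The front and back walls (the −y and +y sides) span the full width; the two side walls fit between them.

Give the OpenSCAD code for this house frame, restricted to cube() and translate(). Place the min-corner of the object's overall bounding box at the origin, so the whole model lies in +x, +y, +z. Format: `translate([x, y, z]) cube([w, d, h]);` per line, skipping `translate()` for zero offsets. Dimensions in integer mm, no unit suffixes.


cube([4880, 129, 2690]);
translate([0, 5391, 0]) cube([4880, 129, 2690]);
translate([0, 129, 0]) cube([129, 5262, 2690]);
translate([4751, 129, 0]) cube([129, 5262, 2690]);


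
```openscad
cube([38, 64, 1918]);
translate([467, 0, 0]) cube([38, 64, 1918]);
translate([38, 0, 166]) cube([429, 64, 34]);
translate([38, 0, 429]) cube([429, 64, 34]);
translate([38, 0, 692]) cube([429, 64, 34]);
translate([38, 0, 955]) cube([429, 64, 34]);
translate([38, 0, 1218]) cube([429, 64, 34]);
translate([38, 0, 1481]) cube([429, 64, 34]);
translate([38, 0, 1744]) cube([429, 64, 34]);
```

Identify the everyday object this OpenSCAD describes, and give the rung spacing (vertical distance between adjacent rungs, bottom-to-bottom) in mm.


A ladder. The rung spacing is 263 mm.

Two tall 38×64 posts with 7 short bars between them — a ladder. Adjacent rungs sit at z = 166 and z = 429, so the spacing is 429 − 166 = 263 mm.


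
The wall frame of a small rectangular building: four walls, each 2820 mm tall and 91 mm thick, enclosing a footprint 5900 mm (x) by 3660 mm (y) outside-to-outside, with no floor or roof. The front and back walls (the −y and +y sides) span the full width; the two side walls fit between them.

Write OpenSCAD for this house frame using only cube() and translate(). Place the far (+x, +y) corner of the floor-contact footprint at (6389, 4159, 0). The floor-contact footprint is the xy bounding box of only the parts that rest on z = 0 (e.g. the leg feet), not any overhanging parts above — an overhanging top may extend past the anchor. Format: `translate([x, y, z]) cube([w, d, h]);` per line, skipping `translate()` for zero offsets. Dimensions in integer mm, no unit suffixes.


translate([489, 499, 0]) cube([5900, 91, 2820]);
translate([489, 4068, 0]) cube([5900, 91, 2820]);
translate([489, 590, 0]) cube([91, 3478, 2820]);
translate([6298, 590, 0]) cube([91, 3478, 2820]);


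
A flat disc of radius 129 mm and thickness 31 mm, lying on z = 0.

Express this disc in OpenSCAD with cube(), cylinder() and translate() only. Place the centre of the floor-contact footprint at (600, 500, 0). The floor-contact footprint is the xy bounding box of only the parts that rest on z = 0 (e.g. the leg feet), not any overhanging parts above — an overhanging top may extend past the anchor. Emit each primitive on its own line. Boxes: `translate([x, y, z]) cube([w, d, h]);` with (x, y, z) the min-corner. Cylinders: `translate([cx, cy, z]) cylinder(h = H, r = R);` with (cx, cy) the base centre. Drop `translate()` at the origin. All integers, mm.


translate([600, 500, 0]) cylinder(h = 31, r = 129);


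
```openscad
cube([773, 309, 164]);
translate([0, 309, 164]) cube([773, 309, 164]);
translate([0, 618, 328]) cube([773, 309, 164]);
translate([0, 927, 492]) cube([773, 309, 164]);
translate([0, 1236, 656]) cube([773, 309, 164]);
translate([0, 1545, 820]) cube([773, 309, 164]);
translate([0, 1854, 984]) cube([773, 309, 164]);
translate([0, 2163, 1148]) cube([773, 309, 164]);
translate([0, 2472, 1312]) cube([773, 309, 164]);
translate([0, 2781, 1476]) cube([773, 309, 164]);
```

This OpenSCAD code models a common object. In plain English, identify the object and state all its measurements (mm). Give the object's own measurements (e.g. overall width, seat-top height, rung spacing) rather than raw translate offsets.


A straight staircase of 10 solid steps. Each step is 773 mm wide (x), 309 mm deep (y, the going) and 164 mm tall (the rise). The first step rests on the floor; each subsequent step sits one going further in +y and one rise higher in +z, directly behind and above the previous step with no overlap.


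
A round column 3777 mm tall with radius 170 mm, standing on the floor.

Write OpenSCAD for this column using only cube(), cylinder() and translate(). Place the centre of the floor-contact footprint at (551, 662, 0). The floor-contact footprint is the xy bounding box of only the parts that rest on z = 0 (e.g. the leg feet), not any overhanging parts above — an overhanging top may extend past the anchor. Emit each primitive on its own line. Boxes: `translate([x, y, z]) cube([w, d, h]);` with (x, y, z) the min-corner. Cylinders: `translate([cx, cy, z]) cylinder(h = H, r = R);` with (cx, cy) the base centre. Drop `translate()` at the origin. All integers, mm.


translate([551, 662, 0]) cylinder(h = 3777, r = 170);


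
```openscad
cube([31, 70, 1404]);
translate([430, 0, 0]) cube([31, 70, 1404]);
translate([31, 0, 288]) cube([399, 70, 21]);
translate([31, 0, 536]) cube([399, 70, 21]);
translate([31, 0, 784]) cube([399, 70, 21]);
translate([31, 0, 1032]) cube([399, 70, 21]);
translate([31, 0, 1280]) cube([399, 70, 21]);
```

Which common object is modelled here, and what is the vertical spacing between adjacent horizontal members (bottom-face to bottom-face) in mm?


A ladder. The rung spacing is 248 mm.

Two tall 31×70 posts with 5 short bars between them — a ladder. Adjacent rungs sit at z = 288 and z = 536, so the spacing is 536 − 288 = 248 mm.


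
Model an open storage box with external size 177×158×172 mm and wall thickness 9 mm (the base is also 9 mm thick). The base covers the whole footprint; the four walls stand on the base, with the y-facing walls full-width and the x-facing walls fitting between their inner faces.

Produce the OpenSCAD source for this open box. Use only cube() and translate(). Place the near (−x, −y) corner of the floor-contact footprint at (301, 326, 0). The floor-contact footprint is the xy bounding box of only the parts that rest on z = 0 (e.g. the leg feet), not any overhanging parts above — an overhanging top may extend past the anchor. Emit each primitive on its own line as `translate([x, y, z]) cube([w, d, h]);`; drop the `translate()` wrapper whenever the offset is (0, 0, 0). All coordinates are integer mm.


translate([301, 326, 0]) cube([177, 158, 9]);
translate([301, 326, 9]) cube([177, 9, 163]);
translate([301, 475, 9]) cube([177, 9, 163]);
translate([301, 335, 9]) cube([9, 140, 163]);
translate([469, 335, 9]) cube([9, 140, 163]);


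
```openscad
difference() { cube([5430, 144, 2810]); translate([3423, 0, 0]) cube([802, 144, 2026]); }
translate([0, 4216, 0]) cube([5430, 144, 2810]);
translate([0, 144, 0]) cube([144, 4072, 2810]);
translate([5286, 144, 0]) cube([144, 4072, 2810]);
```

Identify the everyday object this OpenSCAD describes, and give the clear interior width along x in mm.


A single room. The interior width is 5142 mm.

Four walls enclosing a rectangle with a door in the front wall — a room. Outside width 5430 minus two 144 mm walls gives 5142 mm.


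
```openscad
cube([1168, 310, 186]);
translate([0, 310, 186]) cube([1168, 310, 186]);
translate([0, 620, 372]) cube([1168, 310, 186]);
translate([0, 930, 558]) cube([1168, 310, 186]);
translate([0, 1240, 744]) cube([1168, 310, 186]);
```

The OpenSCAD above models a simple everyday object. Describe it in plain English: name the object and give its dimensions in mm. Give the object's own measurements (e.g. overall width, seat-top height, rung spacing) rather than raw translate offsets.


A straight staircase of 5 solid steps. Each step is 1168 mm wide (x), 310 mm deep (y, the going) and 186 mm tall (the rise). The first step rests on the floor; each subsequent step sits one going further in +y and one rise higher in +z, directly behind and above the previous step with no overlap.


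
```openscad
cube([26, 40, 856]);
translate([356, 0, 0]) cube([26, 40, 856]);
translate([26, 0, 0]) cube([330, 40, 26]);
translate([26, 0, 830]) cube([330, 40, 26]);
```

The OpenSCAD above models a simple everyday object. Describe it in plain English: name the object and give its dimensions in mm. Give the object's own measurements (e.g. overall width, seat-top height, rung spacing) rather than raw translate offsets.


A rectangular picture frame lying in the x–z plane (depth along y). The opening is 330 mm wide (x) by 804 mm tall (z), surrounded by a border 26 mm wide on all four sides. The frame is 40 mm deep and is made of two full-height vertical stiles with two horizontal rails fitted between them.


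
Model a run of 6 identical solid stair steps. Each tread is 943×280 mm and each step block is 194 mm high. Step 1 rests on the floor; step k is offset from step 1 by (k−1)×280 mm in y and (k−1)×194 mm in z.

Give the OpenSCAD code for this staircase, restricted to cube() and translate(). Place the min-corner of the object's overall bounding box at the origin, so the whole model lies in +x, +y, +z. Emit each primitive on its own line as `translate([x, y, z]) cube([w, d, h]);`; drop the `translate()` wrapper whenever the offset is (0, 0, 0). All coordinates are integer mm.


cube([943, 280, 194]);
translate([0, 280, 194]) cube([943, 280, 194]);
translate([0, 560, 388]) cube([943, 280, 194]);
translate([0, 840, 582]) cube([943, 280, 194]);
translate([0, 1120, 776]) cube([943, 280, 194]);
translate([0, 1400, 970]) cube([943, 280, 194]);


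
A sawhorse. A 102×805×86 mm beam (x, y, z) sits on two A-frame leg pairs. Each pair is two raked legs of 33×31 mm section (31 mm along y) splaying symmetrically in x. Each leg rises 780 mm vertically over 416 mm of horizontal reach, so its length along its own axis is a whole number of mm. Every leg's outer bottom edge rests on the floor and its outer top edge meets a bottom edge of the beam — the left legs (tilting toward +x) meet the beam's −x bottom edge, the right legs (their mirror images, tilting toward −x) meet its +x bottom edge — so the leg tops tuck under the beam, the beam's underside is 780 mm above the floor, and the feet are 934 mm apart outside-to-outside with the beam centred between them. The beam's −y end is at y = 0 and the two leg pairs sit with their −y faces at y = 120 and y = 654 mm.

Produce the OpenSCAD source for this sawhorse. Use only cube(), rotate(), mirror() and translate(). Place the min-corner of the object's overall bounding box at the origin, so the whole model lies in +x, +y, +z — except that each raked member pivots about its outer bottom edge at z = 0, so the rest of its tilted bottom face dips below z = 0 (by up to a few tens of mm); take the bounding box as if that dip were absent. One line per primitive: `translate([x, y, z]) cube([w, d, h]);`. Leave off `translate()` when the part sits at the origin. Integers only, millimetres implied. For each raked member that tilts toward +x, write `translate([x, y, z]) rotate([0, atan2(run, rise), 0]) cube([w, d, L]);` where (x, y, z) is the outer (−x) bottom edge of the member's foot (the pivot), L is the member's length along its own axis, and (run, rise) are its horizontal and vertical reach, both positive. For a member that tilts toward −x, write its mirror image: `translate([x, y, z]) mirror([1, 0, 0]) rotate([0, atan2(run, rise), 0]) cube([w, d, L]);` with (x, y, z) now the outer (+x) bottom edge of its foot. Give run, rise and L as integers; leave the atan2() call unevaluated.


// leg length = √(416² + 780²) = 884
// right-leg outer foot x = 2·416 + 102 = 934
// beam min-corner = (416, 0, 780)
translate([416, 0, 780]) cube([102, 805, 86]);
translate([0, 120, 0]) rotate([0, atan2(416, 780), 0]) cube([33, 31, 884]);
translate([934, 120, 0]) mirror([1, 0, 0]) rotate([0, atan2(416, 780), 0]) cube([33, 31, 884]);
translate([0, 654, 0]) rotate([0, atan2(416, 780), 0]) cube([33, 31, 884]);
translate([934, 654, 0]) mirror([1, 0, 0]) rotate([0, atan2(416, 780), 0]) cube([33, 31, 884]);


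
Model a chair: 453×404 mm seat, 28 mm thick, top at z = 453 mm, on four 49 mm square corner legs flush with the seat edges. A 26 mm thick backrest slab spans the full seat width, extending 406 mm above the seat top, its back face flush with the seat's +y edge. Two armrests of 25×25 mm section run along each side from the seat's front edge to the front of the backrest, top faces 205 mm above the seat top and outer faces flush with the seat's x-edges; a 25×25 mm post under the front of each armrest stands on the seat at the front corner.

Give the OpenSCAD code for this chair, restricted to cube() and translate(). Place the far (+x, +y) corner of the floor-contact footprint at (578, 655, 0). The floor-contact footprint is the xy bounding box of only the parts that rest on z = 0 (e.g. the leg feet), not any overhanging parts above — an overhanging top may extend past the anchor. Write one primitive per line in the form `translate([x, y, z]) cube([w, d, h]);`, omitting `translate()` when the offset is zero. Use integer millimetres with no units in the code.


translate([125, 251, 425]) cube([453, 404, 28]);
translate([125, 251, 0]) cube([49, 49, 425]);
translate([529, 251, 0]) cube([49, 49, 425]);
translate([125, 606, 0]) cube([49, 49, 425]);
translate([529, 606, 0]) cube([49, 49, 425]);
translate([125, 629, 453]) cube([453, 26, 406]);
translate([125, 251, 633]) cube([25, 378, 25]);
translate([553, 251, 633]) cube([25, 378, 25]);
translate([125, 251, 453]) cube([25, 25, 180]);
translate([553, 251, 453]) cube([25, 25, 180]);


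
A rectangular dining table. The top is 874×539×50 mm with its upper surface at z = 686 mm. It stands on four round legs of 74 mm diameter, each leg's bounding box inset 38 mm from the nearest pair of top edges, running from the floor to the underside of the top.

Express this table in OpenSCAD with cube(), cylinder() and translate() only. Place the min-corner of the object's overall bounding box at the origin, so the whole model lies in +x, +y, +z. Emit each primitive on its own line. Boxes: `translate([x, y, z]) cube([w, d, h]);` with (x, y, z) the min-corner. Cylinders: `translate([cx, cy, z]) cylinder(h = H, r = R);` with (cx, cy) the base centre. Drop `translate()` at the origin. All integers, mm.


// leg_h = 686 - 50 = 636
translate([0, 0, 636]) cube([874, 539, 50]);
translate([75, 75, 0]) cylinder(h = 636, r = 37);
translate([799, 75, 0]) cylinder(h = 636, r = 37);
translate([75, 464, 0]) cylinder(h = 636, r = 37);
translate([799, 464, 0]) cylinder(h = 636, r = 37);


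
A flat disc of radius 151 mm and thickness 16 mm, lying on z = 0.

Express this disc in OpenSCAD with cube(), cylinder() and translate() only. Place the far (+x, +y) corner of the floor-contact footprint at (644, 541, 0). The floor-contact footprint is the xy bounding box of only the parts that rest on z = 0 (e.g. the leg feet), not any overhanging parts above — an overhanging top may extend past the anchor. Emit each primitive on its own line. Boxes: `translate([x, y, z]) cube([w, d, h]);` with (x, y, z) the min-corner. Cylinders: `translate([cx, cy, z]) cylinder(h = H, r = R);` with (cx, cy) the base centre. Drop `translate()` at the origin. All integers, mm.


translate([493, 390, 0]) cylinder(h = 16, r = 151);


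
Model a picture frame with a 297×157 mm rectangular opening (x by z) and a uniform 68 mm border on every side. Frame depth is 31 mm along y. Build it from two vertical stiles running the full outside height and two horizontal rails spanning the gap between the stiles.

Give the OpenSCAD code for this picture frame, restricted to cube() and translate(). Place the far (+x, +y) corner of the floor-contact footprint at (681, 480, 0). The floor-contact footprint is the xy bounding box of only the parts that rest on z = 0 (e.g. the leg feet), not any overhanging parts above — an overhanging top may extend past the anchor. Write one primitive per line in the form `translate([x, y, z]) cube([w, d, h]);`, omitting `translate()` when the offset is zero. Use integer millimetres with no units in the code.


translate([248, 449, 0]) cube([68, 31, 293]);
translate([613, 449, 0]) cube([68, 31, 293]);
translate([316, 449, 0]) cube([297, 31, 68]);
translate([316, 449, 225]) cube([297, 31, 68]);


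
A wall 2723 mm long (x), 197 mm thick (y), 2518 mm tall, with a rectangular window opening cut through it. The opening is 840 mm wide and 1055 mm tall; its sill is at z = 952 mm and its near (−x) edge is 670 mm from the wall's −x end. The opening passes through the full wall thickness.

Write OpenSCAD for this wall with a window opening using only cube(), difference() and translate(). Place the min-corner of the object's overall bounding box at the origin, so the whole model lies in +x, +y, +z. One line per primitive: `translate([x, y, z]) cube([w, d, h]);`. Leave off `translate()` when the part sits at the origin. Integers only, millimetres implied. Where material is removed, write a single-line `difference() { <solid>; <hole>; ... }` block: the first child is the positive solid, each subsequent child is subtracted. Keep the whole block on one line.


difference() { cube([2723, 197, 2518]); translate([670, 0, 952]) cube([840, 197, 1055]); }


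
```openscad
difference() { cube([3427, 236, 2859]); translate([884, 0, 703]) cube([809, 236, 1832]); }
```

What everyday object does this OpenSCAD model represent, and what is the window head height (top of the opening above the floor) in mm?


A wall with a window opening. The window head height is 2535 mm.

A wall with a rectangular opening subtracted — a window. Sill at z = 703, opening 1832 mm tall, so the head is at 703 + 1832 = 2535 mm.


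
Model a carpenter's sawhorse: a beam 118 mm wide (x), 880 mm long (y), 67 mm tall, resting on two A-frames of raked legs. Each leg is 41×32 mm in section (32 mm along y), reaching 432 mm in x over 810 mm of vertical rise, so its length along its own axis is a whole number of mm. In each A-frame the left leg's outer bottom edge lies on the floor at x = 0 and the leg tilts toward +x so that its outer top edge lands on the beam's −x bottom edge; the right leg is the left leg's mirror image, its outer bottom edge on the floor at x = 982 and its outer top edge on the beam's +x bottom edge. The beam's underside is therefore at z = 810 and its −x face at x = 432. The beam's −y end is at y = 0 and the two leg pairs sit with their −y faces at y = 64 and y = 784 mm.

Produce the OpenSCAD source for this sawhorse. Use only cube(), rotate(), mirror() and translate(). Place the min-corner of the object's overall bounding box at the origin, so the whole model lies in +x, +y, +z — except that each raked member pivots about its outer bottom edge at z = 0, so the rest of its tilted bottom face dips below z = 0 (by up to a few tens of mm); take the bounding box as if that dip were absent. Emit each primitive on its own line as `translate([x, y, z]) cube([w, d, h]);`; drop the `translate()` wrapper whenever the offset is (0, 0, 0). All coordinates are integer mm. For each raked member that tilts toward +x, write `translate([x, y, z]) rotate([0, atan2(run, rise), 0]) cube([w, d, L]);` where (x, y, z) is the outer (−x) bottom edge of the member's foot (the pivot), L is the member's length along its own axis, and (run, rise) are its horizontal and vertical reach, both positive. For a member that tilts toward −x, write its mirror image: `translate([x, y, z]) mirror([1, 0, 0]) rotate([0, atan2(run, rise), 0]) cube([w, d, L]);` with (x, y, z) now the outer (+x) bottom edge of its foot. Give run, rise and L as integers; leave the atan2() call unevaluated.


translate([432, 0, 810]) cube([118, 880, 67]);
translate([0, 64, 0]) rotate([0, atan2(432, 810), 0]) cube([41, 32, 918]);
translate([982, 64, 0]) mirror([1, 0, 0]) rotate([0, atan2(432, 810), 0]) cube([41, 32, 918]);
translate([0, 784, 0]) rotate([0, atan2(432, 810), 0]) cube([41, 32, 918]);
translate([982, 784, 0]) mirror([1, 0, 0]) rotate([0, atan2(432, 810), 0]) cube([41, 32, 918]);


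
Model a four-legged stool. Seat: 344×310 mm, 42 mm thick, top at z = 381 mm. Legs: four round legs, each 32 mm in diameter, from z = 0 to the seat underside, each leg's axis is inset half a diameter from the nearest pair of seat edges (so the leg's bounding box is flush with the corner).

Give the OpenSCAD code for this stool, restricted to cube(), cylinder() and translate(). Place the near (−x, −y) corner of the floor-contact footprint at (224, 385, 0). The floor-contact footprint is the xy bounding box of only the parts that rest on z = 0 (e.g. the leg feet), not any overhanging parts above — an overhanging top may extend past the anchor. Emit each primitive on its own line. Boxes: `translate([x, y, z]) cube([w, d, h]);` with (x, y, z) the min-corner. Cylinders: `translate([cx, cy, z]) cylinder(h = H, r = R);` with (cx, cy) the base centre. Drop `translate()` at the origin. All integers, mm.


translate([224, 385, 339]) cube([344, 310, 42]);
translate([240, 401, 0]) cylinder(h = 339, r = 16);
translate([552, 401, 0]) cylinder(h = 339, r = 16);
translate([240, 679, 0]) cylinder(h = 339, r = 16);
translate([552, 679, 0]) cylinder(h = 339, r = 16);


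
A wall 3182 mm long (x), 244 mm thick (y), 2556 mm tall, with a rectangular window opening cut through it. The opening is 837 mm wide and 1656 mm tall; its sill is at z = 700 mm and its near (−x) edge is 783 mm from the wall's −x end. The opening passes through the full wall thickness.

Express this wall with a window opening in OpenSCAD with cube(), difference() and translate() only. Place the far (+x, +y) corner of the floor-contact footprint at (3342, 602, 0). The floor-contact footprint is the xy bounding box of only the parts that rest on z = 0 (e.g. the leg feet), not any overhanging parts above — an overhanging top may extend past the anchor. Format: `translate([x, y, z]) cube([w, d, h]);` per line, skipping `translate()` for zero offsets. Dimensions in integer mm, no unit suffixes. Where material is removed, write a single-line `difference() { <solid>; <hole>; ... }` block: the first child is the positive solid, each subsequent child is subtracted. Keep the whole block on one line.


difference() { translate([160, 358, 0]) cube([3182, 244, 2556]); translate([943, 358, 700]) cube([837, 244, 1656]); }


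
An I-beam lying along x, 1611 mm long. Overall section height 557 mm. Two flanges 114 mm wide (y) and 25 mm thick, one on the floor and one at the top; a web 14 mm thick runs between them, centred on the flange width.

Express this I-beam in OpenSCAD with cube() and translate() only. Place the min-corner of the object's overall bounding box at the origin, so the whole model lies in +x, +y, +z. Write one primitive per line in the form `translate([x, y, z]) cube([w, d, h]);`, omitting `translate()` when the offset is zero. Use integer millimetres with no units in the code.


cube([1611, 114, 25]);
translate([0, 50, 25]) cube([1611, 14, 507]);
translate([0, 0, 532]) cube([1611, 114, 25]);


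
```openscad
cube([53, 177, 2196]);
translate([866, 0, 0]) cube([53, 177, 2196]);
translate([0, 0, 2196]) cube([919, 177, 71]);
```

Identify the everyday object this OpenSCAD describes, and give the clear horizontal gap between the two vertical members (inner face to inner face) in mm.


A door frame. The clear opening width is 813 mm.

Two 2196 mm tall posts with a header on top — a door frame. The left jamb is 53 mm wide at x = 0; the right jamb starts at x = 866. The clear opening is 866 − 53 = 813 mm.


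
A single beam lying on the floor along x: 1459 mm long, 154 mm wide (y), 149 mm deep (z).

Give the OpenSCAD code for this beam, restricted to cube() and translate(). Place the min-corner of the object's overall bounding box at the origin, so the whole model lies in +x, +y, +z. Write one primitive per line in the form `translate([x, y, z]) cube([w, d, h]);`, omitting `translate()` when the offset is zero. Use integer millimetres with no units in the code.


cube([1459, 154, 149]);


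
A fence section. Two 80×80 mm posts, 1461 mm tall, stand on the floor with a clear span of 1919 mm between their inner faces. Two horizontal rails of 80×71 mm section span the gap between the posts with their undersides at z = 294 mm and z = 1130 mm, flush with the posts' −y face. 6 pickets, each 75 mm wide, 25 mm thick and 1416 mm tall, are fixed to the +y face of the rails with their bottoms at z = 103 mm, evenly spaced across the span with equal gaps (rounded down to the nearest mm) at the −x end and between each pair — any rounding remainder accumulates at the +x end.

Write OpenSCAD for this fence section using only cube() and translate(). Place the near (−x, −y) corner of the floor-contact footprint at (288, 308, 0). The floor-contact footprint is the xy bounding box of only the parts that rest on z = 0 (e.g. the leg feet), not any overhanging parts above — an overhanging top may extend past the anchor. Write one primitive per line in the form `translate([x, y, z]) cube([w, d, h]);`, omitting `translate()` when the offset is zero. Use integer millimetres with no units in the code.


translate([288, 308, 0]) cube([80, 80, 1461]);
translate([2287, 308, 0]) cube([80, 80, 1461]);
translate([368, 308, 294]) cube([1919, 80, 71]);
translate([368, 308, 1130]) cube([1919, 80, 71]);
translate([577, 388, 103]) cube([75, 25, 1416]);
translate([861, 388, 103]) cube([75, 25, 1416]);
translate([1145, 388, 103]) cube([75, 25, 1416]);
translate([1429, 388, 103]) cube([75, 25, 1416]);
translate([1713, 388, 103]) cube([75, 25, 1416]);
translate([1997, 388, 103]) cube([75, 25, 1416]);


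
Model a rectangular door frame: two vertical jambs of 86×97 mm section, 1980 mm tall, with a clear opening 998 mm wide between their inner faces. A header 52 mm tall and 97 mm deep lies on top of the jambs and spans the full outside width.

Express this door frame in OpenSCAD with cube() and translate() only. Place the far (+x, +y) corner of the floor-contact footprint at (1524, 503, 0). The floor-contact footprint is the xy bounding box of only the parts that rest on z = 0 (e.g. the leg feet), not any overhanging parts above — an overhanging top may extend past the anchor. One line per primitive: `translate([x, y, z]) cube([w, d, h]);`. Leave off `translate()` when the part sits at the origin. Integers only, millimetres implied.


translate([354, 406, 0]) cube([86, 97, 1980]);
translate([1438, 406, 0]) cube([86, 97, 1980]);
translate([354, 406, 1980]) cube([1170, 97, 52]);


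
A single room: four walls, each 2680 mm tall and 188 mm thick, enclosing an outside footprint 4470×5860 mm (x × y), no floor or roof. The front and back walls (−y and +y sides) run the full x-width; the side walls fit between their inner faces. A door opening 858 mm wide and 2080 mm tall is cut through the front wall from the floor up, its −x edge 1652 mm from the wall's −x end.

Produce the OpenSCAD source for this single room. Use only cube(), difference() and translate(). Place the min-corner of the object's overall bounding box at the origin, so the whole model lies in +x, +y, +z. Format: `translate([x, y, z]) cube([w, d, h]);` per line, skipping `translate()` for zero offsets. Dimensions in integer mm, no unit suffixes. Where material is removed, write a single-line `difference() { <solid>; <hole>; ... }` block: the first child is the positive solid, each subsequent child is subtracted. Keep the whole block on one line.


difference() { cube([4470, 188, 2680]); translate([1652, 0, 0]) cube([858, 188, 2080]); }
translate([0, 5672, 0]) cube([4470, 188, 2680]);
translate([0, 188, 0]) cube([188, 5484, 2680]);
translate([4282, 188, 0]) cube([188, 5484, 2680]);


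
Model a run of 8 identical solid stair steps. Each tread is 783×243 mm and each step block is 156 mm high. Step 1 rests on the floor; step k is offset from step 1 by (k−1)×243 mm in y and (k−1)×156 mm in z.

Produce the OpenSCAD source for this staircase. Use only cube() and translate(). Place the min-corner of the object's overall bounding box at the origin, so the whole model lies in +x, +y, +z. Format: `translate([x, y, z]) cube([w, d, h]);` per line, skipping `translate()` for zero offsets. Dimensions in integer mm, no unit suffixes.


cube([783, 243, 156]);
translate([0, 243, 156]) cube([783, 243, 156]);
translate([0, 486, 312]) cube([783, 243, 156]);
translate([0, 729, 468]) cube([783, 243, 156]);
translate([0, 972, 624]) cube([783, 243, 156]);
translate([0, 1215, 780]) cube([783, 243, 156]);
translate([0, 1458, 936]) cube([783, 243, 156]);
translate([0, 1701, 1092]) cube([783, 243, 156]);


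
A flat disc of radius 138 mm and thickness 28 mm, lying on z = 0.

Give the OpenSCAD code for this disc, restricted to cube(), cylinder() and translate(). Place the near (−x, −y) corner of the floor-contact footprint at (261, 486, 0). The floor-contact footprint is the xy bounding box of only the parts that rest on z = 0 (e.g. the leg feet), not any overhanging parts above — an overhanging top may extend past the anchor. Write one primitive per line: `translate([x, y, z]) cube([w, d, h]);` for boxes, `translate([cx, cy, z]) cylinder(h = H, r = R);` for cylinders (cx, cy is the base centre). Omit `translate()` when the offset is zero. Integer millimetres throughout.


translate([399, 624, 0]) cylinder(h = 28, r = 138);


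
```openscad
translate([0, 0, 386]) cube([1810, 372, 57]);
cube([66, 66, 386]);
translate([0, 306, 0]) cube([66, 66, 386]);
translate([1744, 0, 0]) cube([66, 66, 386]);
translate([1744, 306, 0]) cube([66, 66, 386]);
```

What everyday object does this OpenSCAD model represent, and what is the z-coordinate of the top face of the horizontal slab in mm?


A bench. The seat-top height is 443 mm.

A long slab on four corner posts — a bench. The slab sits at z = 386 with thickness 57, so the top is 386 + 57 = 443 mm.


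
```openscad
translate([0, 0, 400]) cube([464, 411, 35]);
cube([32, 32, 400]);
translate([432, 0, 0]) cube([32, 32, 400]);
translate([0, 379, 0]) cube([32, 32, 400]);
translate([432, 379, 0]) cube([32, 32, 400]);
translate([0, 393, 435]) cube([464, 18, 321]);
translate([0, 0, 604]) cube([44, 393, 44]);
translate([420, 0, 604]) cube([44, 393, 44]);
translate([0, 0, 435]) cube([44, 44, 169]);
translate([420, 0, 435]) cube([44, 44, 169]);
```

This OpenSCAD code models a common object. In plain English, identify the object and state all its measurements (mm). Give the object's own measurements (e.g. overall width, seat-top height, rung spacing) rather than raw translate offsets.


A chair. The seat is a 464×411×35 mm slab with its top at z = 435 mm, on four 32×32 mm corner legs (flush with the seat edges, standing on z = 0). A flat backrest 18 mm thick, 321 mm tall, spans the full seat width and rises from the seat top along its +y edge, rear face flush with the rear of the seat. Two armrests of 44×44 mm section run along each side from the seat's front edge to the front of the backrest, top faces 213 mm above the seat top and outer faces flush with the seat's x-edges; a 44×44 mm post under the front of each armrest stands on the seat at the front corner.


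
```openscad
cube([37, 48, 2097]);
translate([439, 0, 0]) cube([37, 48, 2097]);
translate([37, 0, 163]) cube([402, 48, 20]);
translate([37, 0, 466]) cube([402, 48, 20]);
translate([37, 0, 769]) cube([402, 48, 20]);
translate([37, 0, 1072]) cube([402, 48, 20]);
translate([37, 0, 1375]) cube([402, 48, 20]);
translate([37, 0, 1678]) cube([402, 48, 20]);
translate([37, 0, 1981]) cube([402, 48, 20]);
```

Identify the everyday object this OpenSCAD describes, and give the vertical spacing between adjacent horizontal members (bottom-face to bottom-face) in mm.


A ladder. The rung spacing is 303 mm.

Two tall 37×48 posts with 7 short bars between them — a ladder. Adjacent rungs sit at z = 163 and z = 466, so the spacing is 466 − 163 = 303 mm.


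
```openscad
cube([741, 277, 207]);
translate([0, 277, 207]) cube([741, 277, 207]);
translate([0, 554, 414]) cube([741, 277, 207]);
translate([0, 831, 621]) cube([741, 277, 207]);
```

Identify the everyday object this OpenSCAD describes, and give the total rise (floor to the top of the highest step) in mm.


A staircase. The total rise is 828 mm.

4 identical blocks, each offset up and back from the previous — a staircase. Each step is 207 mm tall and there are 4 of them, so the total rise is 4 × 207 = 828 mm.


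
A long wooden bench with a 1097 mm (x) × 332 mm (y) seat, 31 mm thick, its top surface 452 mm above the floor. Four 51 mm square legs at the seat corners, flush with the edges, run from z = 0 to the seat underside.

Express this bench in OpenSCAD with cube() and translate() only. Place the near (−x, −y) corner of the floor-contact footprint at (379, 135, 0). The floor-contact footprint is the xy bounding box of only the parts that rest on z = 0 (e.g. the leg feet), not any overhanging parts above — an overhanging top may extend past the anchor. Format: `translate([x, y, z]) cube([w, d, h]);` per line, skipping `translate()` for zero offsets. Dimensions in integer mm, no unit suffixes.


translate([379, 135, 421]) cube([1097, 332, 31]);
translate([379, 135, 0]) cube([51, 51, 421]);
translate([379, 416, 0]) cube([51, 51, 421]);
translate([1425, 135, 0]) cube([51, 51, 421]);
translate([1425, 416, 0]) cube([51, 51, 421]);


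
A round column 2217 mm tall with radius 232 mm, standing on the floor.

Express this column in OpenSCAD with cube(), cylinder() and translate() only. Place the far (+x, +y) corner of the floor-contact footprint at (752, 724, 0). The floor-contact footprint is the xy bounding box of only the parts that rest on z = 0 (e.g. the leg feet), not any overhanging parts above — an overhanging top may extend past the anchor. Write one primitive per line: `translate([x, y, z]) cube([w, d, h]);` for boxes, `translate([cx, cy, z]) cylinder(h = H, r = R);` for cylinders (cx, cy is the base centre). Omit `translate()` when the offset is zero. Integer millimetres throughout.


translate([520, 492, 0]) cylinder(h = 2217, r = 232);


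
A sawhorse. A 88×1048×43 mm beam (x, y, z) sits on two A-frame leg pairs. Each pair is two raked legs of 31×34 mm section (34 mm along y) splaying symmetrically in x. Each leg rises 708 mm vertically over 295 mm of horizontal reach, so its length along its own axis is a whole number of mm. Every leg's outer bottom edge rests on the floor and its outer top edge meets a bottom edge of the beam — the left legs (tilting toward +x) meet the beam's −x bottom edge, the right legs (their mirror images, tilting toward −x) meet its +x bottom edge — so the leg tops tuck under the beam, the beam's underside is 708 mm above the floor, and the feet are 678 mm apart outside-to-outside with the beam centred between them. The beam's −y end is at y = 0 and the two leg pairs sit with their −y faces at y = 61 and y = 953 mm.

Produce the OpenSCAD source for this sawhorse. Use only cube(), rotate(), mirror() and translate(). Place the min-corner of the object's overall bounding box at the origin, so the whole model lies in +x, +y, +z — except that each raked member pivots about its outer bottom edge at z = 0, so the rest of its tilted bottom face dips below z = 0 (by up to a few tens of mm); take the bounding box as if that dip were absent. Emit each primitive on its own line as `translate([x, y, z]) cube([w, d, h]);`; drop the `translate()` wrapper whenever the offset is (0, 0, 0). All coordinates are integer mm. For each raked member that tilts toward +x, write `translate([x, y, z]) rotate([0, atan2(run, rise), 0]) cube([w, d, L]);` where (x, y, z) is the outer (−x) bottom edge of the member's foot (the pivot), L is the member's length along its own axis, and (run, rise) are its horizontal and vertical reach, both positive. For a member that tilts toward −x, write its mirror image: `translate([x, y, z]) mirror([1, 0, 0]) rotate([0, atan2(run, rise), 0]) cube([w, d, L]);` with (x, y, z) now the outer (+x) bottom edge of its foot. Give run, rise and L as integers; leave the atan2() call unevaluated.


// leg length = √(295² + 708²) = 767
// right-leg outer foot x = 2·295 + 88 = 678
// beam min-corner = (295, 0, 708)
translate([295, 0, 708]) cube([88, 1048, 43]);
translate([0, 61, 0]) rotate([0, atan2(295, 708), 0]) cube([31, 34, 767]);
translate([678, 61, 0]) mirror([1, 0, 0]) rotate([0, atan2(295, 708), 0]) cube([31, 34, 767]);
translate([0, 953, 0]) rotate([0, atan2(295, 708), 0]) cube([31, 34, 767]);
translate([678, 953, 0]) mirror([1, 0, 0]) rotate([0, atan2(295, 708), 0]) cube([31, 34, 767]);


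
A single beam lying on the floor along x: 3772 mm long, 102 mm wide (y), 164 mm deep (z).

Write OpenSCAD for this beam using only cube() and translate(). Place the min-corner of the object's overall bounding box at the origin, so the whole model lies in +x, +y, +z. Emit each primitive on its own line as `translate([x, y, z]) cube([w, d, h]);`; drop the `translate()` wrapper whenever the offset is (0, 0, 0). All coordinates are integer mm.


cube([3772, 102, 164]);


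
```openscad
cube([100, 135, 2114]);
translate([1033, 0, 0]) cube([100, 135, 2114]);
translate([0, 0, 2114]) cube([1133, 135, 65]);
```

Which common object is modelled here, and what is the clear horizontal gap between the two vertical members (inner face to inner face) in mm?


A door frame. The clear opening width is 933 mm.

Two 2114 mm tall posts with a header on top — a door frame. The left jamb is 100 mm wide at x = 0; the right jamb starts at x = 1033. The clear opening is 1033 − 100 = 933 mm.


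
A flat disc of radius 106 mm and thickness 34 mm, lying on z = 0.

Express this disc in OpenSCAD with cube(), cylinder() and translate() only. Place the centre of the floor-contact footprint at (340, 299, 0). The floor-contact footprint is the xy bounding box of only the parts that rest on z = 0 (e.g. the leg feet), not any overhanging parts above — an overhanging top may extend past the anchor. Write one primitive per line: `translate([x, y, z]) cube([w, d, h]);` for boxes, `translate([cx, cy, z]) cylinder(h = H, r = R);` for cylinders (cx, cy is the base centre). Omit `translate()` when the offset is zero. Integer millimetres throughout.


translate([340, 299, 0]) cylinder(h = 34, r = 106);


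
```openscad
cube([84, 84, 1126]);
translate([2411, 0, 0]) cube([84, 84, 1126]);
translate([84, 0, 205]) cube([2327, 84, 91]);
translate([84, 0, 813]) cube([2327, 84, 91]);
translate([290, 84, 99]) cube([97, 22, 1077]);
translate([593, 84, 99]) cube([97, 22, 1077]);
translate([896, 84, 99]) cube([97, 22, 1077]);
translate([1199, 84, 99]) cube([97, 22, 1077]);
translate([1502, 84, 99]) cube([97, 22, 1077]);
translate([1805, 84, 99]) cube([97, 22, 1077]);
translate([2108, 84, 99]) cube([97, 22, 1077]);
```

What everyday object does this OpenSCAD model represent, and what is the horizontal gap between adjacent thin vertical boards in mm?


A fence section. The picket gap is 206 mm.

Two posts, two rails, 7 pickets — a fence section. Span 2327 mm holds 7 pickets of 97 mm with 8 equal gaps: ⌊(2327 − 7·97) / 8⌋ = 206 mm.


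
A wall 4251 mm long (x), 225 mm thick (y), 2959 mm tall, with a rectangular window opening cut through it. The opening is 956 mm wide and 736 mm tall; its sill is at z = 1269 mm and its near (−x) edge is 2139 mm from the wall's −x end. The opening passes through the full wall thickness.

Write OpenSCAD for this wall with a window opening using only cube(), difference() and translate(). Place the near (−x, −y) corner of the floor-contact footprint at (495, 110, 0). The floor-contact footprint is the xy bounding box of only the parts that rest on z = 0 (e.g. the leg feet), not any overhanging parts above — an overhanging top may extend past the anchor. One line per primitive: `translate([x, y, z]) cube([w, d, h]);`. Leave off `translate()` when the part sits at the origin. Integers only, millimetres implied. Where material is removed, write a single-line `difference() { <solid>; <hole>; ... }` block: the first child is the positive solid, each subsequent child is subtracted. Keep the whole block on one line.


difference() { translate([495, 110, 0]) cube([4251, 225, 2959]); translate([2634, 110, 1269]) cube([956, 225, 736]); }
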